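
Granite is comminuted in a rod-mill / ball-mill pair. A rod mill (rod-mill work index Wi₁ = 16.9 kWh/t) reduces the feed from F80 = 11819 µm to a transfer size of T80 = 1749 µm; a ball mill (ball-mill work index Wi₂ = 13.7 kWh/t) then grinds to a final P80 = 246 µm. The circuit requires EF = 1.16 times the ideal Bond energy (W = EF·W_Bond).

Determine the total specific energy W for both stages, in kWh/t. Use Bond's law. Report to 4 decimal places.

W = 9.2167 kWh/t

W = 10 Wi (P80^-0.5 − F80^-0.5)
Stage 1 (11819→1749 µm, Wi₁=16.9): W₁ = 10·16.9·(0.023911 − 0.009198) = 2.4865 kWh/t
Stage 2 (1749→246 µm, Wi₂=13.7): W₂ = 10·13.7·(0.063758 − 0.023911) = 5.4589 kWh/t
W = W₁ + W₂ = 2.4865 + 5.4589 = 7.9454 kWh/t
Corrected W = EF·W_Bond = 1.16·7.9454 = 9.2167 kWh/t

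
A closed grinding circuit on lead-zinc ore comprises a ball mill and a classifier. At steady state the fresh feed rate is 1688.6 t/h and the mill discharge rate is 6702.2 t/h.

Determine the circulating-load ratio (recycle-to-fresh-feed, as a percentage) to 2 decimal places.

CL = 296.91 %

M = F + R at steady state, so:
R = M − F = 6702.2 − 1688.6 = 5013.6 t/h
CL = 100·R/F = 100·5013.6/1688.6 = 296.91 %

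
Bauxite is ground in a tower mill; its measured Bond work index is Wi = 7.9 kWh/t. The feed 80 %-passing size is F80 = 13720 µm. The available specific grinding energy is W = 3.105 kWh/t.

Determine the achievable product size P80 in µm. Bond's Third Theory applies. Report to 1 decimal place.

P80 = 436.9 µm

W = 10·Wi·[P80^(−½) − F80^(−½)]
1/√P80 = 1/√F80 + W/(10·Wi)
  = 3.1050/(10·7.9) + 1/√13720 = 0.039304 + 0.008537 = 0.047841
P80 = (1/0.047841)² = 20.9025² = 436.91 µm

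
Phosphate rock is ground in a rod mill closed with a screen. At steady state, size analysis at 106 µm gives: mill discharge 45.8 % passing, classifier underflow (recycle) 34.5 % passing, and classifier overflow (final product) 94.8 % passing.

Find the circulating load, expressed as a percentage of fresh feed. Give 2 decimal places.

Let r = R/F. Size balance at 106 µm:
r = (o − d)/(d − u)
r = (94.8 − 45.8)/(45.8 − 34.5) = 49.0/11.3 = 4.3363
CL = 100·r = 433.63 %

CL = 433.63 %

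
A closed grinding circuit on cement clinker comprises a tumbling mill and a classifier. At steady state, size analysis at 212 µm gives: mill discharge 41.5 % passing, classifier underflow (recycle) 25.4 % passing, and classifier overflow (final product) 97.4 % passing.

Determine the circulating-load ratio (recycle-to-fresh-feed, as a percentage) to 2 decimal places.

CL = 347.20 %

Classifier node, passing 212 µm:
r = (o − d)/(d − u)
r = (97.4 − 41.5)/(41.5 − 25.4) = 55.9/16.1 = 3.4720
CL = 100·r = 347.20 %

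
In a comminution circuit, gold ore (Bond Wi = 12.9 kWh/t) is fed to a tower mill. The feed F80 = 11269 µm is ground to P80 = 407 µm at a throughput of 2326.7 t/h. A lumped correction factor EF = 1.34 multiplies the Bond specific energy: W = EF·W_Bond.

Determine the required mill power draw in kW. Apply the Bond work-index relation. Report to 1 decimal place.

W = 10 Wi (P80^-0.5 − F80^-0.5)
W = 10·12.9·(1/√407 − 1/√11269) = 10·12.9·(0.040148) = 5.1791 kWh/t
Apply correction: 5.1791 × 1.34 = 6.9400 kWh/t
Power = W × throughput = 6.9400 kWh/t × 2326.7 t/h = 16147.3 kW

P = 16147.3 kW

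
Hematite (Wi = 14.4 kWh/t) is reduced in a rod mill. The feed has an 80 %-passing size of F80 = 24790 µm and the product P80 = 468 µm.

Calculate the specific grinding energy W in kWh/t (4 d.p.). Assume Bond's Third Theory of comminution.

W = 10·Wi·(P80^(-½) − F80^(-½))
1/√468 = 0.046225;  1/√24790 = 0.006351
W = 10·14.4·(0.046225 − 0.006351) = 5.7418 kWh/t

W = 5.7418 kWh/t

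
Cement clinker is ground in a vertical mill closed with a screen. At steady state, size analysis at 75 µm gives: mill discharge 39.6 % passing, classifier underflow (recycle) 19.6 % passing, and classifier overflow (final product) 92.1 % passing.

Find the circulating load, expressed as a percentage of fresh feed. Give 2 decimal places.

Let r = R/F. Size balance at 75 µm:
r = (o − d)/(d − u)
r = (92.1 − 39.6)/(39.6 − 19.6) = 52.5/20.0 = 2.6250
CL = 100·r = 262.50 %

CL = 262.50 %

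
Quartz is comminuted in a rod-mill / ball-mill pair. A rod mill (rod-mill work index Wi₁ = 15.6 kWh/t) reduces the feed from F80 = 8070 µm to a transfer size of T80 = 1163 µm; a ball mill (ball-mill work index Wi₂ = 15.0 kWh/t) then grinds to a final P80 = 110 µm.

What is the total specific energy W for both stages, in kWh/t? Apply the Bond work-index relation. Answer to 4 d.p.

W = 10·Wi·[P80^(−½) − F80^(−½)]
Stage 1 (8070→1163 µm, Wi₁=15.6): W₁ = 10·15.6·(0.029323 − 0.011132) = 2.8379 kWh/t
Stage 2 (1163→110 µm, Wi₂=15.0): W₂ = 10·15.0·(0.095346 − 0.029323) = 9.9035 kWh/t
W = W₁ + W₂ = 2.8379 + 9.9035 = 12.7413 kWh/t

W = 12.7413 kWh/t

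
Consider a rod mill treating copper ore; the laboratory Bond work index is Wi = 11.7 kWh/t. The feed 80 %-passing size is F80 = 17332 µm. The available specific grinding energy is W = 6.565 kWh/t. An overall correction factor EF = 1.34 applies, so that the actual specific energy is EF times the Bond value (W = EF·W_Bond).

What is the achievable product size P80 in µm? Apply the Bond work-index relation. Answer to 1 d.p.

Bond: W = 10·Wi·(1/√P80 − 1/√F80)
W_Bond = W / EF = 6.565 / 1.34 = 4.8993 kWh/t
⇒ 1/√P80 = W_Bond/(10 Wi) + 1/√F80
  = 4.8993/(10·11.7) + 1/√17332 = 0.041874 + 0.007596 = 0.049470
P80 = (1/0.049470)² = 20.2144² = 408.62 µm

P80 = 408.6 µm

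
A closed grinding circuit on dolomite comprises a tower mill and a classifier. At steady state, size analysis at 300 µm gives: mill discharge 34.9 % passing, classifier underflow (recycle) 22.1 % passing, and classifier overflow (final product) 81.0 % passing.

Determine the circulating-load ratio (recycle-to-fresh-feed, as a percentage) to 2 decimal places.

CL = 360.16 %

Let r = R/F. Size balance at 300 µm:
(1+r)d = ru + o → r = (o−d)/(d−u)
r = (81.0 − 34.9)/(34.9 − 22.1) = 46.1/12.8 = 3.6016
CL = 100·r = 360.16 %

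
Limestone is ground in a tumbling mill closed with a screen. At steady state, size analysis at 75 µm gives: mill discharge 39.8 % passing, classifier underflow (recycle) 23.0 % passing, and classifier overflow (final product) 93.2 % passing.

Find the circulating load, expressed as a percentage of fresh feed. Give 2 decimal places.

Mass balance on the −75 µm fraction:
Fd + Rd = Ru + Fo ⇒ R/F = (o−d)/(d−u)
r = (93.2 − 39.8)/(39.8 − 23.0) = 53.4/16.8 = 3.1786
CL = 100·r = 317.86 %

CL = 317.86 %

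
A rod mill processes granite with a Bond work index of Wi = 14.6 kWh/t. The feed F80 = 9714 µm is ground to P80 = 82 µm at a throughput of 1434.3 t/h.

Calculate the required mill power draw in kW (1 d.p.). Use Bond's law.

P = 21000.5 kW

W = 10 Wi (P80^-0.5 − F80^-0.5)
W = 10·14.6·(1/√82 − 1/√9714) = 10·14.6·(0.100285) = 14.6417 kWh/t
Mill draw = 14.6417 × 1434.3 = 21000.5 kW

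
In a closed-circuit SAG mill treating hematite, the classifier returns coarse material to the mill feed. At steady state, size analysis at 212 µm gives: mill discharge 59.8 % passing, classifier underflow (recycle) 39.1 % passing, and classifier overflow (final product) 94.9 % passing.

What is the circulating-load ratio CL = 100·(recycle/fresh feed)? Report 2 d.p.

Mass balance on the −212 µm fraction:
(1+r)d = ru + o → r = (o−d)/(d−u)
r = (94.9 − 59.8)/(59.8 − 39.1) = 35.1/20.7 = 1.6957
CL = 100·r = 169.57 %

CL = 169.57 %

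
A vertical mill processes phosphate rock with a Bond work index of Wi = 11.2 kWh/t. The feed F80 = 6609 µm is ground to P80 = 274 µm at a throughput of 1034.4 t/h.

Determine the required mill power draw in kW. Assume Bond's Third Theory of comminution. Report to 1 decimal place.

P = 5573.8 kW

W = 10 Wi (1/√P80 − 1/√F80)  [Bond]
W = 10·11.2·(1/√274 − 1/√6609) = 10·11.2·(0.048111) = 5.3885 kWh/t
Mill draw = 5.3885 × 1034.4 = 5573.8 kW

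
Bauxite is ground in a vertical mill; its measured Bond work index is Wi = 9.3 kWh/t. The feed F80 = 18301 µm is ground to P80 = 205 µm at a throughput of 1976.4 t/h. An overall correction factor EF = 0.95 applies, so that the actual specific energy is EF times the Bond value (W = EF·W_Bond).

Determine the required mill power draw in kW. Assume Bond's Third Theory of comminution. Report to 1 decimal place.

P = 10904.9 kW

Bond:  W = 10 Wi (1/√P − 1/√F)
W = 10·9.3·(1/√205 − 1/√18301) = 10·9.3·(0.062451) = 5.8079 kWh/t
With EF = 0.95: W = 5.8079·0.95 = 5.5175 kWh/t
Power = W × throughput = 5.5175 kWh/t × 1976.4 t/h = 10904.9 kW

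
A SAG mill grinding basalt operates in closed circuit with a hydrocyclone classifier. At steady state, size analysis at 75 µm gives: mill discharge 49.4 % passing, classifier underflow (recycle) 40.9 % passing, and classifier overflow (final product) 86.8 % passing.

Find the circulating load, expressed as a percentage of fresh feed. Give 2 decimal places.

Mass balance on the −75 µm fraction:
r = (o − d)/(d − u)
r = (86.8 − 49.4)/(49.4 − 40.9) = 37.4/8.5 = 4.4000
CL = 100·r = 440.00 %

CL = 440.00 %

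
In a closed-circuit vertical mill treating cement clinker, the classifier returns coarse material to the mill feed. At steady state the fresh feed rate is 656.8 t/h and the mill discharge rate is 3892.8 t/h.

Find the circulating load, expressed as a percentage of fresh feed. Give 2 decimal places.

CL = 492.69 %

M = F + R at steady state, so:
R = M − F = 3892.8 − 656.8 = 3236.0 t/h
CL = 100·R/F = 100·3236.0/656.8 = 492.69 %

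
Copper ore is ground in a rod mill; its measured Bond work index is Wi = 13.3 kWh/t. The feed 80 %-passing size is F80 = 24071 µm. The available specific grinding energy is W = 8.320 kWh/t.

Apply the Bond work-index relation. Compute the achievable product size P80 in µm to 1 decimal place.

P80 = 210.0 µm

W = 10·Wi·(P80^(-½) − F80^(-½))
P80^-0.5 = F80^-0.5 + W/(10 Wi)
  = 8.3200/(10·13.3) + 1/√24071 = 0.062556 + 0.006445 = 0.069002
P80 = (1/0.069002)² = 14.4924² = 210.03 µm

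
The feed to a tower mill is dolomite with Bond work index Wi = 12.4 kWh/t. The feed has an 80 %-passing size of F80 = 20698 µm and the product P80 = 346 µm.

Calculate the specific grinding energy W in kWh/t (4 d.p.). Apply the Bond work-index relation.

W = 5.8044 kWh/t

W_Bond = 10·Wi·(1/√P₈₀ − 1/√F₈₀)
1/√346 = 0.053760;  1/√20698 = 0.006951
W = 10·12.4·(0.053760 − 0.006951) = 5.8044 kWh/t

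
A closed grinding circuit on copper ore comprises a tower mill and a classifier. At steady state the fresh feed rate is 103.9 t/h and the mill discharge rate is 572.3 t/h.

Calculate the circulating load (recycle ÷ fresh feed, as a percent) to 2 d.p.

CL = 450.82 %

Discharge = new feed + return, hence
R = M − F = 572.3 − 103.9 = 468.4 t/h
CL = 100·R/F = 100·468.4/103.9 = 450.82 %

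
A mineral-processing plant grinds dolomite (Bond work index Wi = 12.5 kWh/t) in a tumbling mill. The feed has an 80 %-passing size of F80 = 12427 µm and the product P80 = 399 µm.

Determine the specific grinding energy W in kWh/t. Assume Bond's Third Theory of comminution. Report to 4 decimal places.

W = 5.1365 kWh/t

W = 10 Wi (1/√P80 − 1/√F80)  [Bond]
1/√399 = 0.050063;  1/√12427 = 0.008971
W = 10·12.5·(0.050063 − 0.008971) = 5.1365 kWh/t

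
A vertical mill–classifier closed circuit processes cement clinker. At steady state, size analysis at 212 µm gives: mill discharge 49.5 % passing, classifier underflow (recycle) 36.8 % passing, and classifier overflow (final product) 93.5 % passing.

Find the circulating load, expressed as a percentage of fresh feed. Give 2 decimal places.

CL = 346.46 %

Two-product formula at 212 µm:
Fd + Rd = Ru + Fo ⇒ R/F = (o−d)/(d−u)
r = (93.5 − 49.5)/(49.5 − 36.8) = 44.0/12.7 = 3.4646
CL = 100·r = 346.46 %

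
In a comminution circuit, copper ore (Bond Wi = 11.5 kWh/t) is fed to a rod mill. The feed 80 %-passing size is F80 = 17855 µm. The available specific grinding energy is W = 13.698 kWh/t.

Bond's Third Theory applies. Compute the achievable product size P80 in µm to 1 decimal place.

P80 = 62.4 µm

W = 10 Wi (P80^-0.5 − F80^-0.5)
⇒ 1/√P80 = W/(10 Wi) + 1/√F80
  = 13.6980/(10·11.5) + 1/√17855 = 0.119113 + 0.007484 = 0.126597
P80 = (1/0.126597)² = 7.8991² = 62.40 µm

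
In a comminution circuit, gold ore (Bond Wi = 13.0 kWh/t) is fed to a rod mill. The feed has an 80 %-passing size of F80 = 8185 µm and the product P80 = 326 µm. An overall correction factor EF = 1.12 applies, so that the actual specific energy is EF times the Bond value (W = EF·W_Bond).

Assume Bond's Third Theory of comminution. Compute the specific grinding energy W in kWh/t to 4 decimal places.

W = 6.4547 kWh/t

Bond: W = 10·Wi·(1/√P80 − 1/√F80)
1/√326 = 0.055385;  1/√8185 = 0.011053
W = 10·13.0·(0.055385 − 0.011053) = 5.7631 kWh/t
W_actual = 1.12 × 5.7631 = 6.4547 kWh/t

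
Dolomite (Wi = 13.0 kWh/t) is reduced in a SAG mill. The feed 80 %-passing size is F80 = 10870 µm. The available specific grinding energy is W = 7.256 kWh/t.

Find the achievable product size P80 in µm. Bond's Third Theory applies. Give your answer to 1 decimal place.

P80 = 233.8 µm

Bond: W = 10·Wi·(1/√P80 − 1/√F80)
P80^(−½) = W/(10 Wi) + F80^(−½)
  = 7.2560/(10·13.0) + 1/√10870 = 0.055815 + 0.009591 = 0.065407
P80 = (1/0.065407)² = 15.2889² = 233.75 µm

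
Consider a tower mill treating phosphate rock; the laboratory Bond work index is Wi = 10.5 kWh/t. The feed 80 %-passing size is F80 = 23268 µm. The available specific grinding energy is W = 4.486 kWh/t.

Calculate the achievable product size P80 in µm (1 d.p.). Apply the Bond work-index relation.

P80 = 411.8 µm

W = 10·Wi·(P80^(-½) − F80^(-½))
P80^-0.5 = F80^-0.5 + W/(10 Wi)
  = 4.4860/(10·10.5) + 1/√23268 = 0.042724 + 0.006556 = 0.049280
P80 = (1/0.049280)² = 20.2924² = 411.78 µm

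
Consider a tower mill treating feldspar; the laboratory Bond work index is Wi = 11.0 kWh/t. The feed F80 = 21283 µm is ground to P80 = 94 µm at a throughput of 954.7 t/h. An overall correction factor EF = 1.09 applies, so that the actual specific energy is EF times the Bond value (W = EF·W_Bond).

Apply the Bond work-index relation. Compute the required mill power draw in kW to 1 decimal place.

P = 11021.9 kW

Bond:  W = 10 Wi (1/√P − 1/√F)
W = 10·11.0·(1/√94 − 1/√21283) = 10·11.0·(0.096288) = 10.5916 kWh/t
With EF = 1.09: W = 10.5916·1.09 = 11.5449 kWh/t
P_mill = W·ṁ = 11.5449·954.7 = 11021.9 kW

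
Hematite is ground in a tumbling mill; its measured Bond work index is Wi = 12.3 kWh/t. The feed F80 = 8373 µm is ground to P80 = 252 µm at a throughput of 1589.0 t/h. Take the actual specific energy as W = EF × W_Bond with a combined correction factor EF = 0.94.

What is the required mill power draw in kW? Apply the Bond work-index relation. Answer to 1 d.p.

W_Bond = 10·Wi·(1/√P₈₀ − 1/√F₈₀)
W = 10·12.3·(1/√252 − 1/√8373) = 10·12.3·(0.052066) = 6.4041 kWh/t
Corrected W = EF·W_Bond = 0.94·6.4041 = 6.0198 kWh/t
Mill draw = 6.0198 × 1589.0 = 9565.5 kW

P = 9565.5 kW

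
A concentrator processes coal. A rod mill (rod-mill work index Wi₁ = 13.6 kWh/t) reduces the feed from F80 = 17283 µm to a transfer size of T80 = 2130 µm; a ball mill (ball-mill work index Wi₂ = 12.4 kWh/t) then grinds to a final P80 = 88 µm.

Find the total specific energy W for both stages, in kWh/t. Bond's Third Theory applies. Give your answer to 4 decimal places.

W = 12.4440 kWh/t

W_Bond = 10·Wi·(1/√P₈₀ − 1/√F₈₀)
Stage 1 (17283→2130 µm, Wi₁=13.6): W₁ = 10·13.6·(0.021668 − 0.007607) = 1.9123 kWh/t
Stage 2 (2130→88 µm, Wi₂=12.4): W₂ = 10·12.4·(0.106600 − 0.021668) = 10.5317 kWh/t
W = W₁ + W₂ = 1.9123 + 10.5317 = 12.4440 kWh/t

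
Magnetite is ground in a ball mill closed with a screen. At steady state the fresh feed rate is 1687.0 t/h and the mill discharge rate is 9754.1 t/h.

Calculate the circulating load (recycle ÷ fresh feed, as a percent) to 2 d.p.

CL = 478.19 %

Discharge = new feed + return, hence
R = M − F = 9754.1 − 1687.0 = 8067.1 t/h
CL = 100·R/F = 100·8067.1/1687.0 = 478.19 %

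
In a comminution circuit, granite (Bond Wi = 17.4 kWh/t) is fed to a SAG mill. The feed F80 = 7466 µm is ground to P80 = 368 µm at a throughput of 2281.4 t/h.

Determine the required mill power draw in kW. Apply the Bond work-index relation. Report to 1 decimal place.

W = 10 Wi (1/√P80 − 1/√F80)  [Bond]
W = 10·17.4·(1/√368 − 1/√7466) = 10·17.4·(0.040555) = 7.0566 kWh/t
Mill draw = 7.0566 × 2281.4 = 16099.0 kW

P = 16099.0 kW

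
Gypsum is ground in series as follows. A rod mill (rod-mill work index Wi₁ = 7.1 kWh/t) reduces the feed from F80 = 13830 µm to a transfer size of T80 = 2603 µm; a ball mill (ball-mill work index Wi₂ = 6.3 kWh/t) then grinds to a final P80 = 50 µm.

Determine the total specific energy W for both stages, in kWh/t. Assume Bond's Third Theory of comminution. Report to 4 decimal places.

W = 10·Wi·[P80^(−½) − F80^(−½)]
Stage 1 (13830→2603 µm, Wi₁=7.1): W₁ = 10·7.1·(0.019600 − 0.008503) = 0.7879 kWh/t
Stage 2 (2603→50 µm, Wi₂=6.3): W₂ = 10·6.3·(0.141421 − 0.019600) = 7.6747 kWh/t
W = W₁ + W₂ = 0.7879 + 7.6747 = 8.4626 kWh/t

W = 8.4626 kWh/t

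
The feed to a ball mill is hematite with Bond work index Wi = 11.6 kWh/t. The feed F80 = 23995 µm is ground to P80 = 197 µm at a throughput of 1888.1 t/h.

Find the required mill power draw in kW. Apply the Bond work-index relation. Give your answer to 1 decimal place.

W_Bond = 10·Wi·(1/√P₈₀ − 1/√F₈₀)
W = 10·11.6·(1/√197 − 1/√23995) = 10·11.6·(0.064791) = 7.5158 kWh/t
P = W·T = 7.5158·1888.1 = 14190.6 kW

P = 14190.6 kW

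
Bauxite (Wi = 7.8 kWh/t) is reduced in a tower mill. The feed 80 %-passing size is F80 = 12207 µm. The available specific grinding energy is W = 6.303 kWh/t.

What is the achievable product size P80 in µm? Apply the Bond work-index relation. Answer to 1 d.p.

P80 = 123.8 µm

W_Bond = 10·Wi·(1/√P₈₀ − 1/√F₈₀)
1/√P80 = 1/√F80 + W/(10·Wi)
  = 6.3030/(10·7.8) + 1/√12207 = 0.080808 + 0.009051 = 0.089859
P80 = (1/0.089859)² = 11.1286² = 123.85 µm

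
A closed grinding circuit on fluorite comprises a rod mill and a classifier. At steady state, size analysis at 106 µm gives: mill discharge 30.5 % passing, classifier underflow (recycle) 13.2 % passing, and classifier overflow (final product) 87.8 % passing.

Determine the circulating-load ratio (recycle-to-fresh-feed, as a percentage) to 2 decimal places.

CL = 331.21 %

Mass balance on the −106 µm fraction:
Fd + Rd = Ru + Fo ⇒ R/F = (o−d)/(d−u)
r = (87.8 − 30.5)/(30.5 − 13.2) = 57.3/17.3 = 3.3121
CL = 100·r = 331.21 %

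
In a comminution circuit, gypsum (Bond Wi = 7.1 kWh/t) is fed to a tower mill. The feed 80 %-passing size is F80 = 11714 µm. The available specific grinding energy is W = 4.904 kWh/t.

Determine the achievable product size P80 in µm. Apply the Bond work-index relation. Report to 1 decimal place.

Bond: W = 10·Wi·(1/√P80 − 1/√F80)
⇒ 1/√P80 = W/(10·Wi) + 1/√F80
  = 4.9040/(10·7.1) + 1/√11714 = 0.069070 + 0.009239 = 0.078310
P80 = (1/0.078310)² = 12.7698² = 163.07 µm

P80 = 163.1 µm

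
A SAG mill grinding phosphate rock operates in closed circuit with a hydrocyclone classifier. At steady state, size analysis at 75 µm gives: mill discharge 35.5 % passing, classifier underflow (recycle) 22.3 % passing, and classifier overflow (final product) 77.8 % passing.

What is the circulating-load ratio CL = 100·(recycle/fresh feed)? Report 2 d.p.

Let r = R/F. Size balance at 75 µm:
Fd + Rd = Ru + Fo ⇒ R/F = (o−d)/(d−u)
r = (77.8 − 35.5)/(35.5 − 22.3) = 42.3/13.2 = 3.2045
CL = 100·r = 320.45 %

CL = 320.45 %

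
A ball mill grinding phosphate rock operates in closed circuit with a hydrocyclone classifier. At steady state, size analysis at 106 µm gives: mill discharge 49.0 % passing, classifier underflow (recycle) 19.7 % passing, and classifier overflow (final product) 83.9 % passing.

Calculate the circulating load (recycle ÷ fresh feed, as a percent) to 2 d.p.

Balance %-passing 106 µm (r = R/F):
d + r·d = r·u + o → r(d−u) = o−d
r = (83.9 − 49.0)/(49.0 − 19.7) = 34.9/29.3 = 1.1911
CL = 100·r = 119.11 %

CL = 119.11 %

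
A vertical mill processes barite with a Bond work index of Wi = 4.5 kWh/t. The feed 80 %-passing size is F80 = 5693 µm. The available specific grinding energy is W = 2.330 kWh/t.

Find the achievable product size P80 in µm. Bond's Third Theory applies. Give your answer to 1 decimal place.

W = 10 Wi (P80^-0.5 − F80^-0.5)
⇒ 1/√P80 = W/(10·Wi) + 1/√F80
  = 2.3300/(10·4.5) + 1/√5693 = 0.051778 + 0.013253 = 0.065031
P80 = (1/0.065031)² = 15.3772² = 236.46 µm

P80 = 236.5 µm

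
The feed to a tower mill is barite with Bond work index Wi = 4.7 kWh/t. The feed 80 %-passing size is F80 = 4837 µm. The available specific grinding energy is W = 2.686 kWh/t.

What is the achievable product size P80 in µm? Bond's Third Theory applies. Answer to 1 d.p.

P80 = 195.5 µm

W = 10 Wi (1/√P80 − 1/√F80)  [Bond]
1/√P80 = 1/√F80 + W/(10·Wi)
  = 2.6860/(10·4.7) + 1/√4837 = 0.057149 + 0.014378 = 0.071527
P80 = (1/0.071527)² = 13.9807² = 195.46 µm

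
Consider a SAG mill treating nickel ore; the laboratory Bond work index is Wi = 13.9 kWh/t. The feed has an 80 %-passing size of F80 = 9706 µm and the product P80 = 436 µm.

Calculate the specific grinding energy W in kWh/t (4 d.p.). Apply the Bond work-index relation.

W = 5.2460 kWh/t

W = 10·Wi·[P80^(−½) − F80^(−½)]
1/√436 = 0.047891;  1/√9706 = 0.010150
W = 10·13.9·(0.047891 − 0.010150) = 5.2460 kWh/t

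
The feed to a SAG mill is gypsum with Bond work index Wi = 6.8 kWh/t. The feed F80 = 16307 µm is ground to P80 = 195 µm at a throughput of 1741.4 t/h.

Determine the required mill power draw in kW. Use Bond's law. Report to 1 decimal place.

W = 10·Wi·[P80^(−½) − F80^(−½)]
W = 10·6.8·(1/√195 − 1/√16307) = 10·6.8·(0.063781) = 4.3371 kWh/t
Power = W × throughput = 4.3371 kWh/t × 1741.4 t/h = 7552.6 kW

P = 7552.6 kW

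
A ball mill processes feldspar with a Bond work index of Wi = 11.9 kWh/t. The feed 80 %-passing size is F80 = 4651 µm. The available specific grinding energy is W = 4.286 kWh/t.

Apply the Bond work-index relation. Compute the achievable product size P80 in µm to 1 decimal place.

W = 10·Wi·[P80^(−½) − F80^(−½)]
P80^-0.5 = F80^-0.5 + W/(10 Wi)
  = 4.2860/(10·11.9) + 1/√4651 = 0.036017 + 0.014663 = 0.050680
P80 = (1/0.050680)² = 19.7317² = 389.34 µm

P80 = 389.3 µm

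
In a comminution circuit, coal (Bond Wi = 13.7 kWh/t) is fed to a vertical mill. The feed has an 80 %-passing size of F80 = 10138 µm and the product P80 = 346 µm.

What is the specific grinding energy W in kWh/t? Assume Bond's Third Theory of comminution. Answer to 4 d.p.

W = 6.0045 kWh/t

W = 10 Wi (1/√P80 − 1/√F80)  [Bond]
1/√346 = 0.053760;  1/√10138 = 0.009932
W = 10·13.7·(0.053760 − 0.009932) = 6.0045 kWh/t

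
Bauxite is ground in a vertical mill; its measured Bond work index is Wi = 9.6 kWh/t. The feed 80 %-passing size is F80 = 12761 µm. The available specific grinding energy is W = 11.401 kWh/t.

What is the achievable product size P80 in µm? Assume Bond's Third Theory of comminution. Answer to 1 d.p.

P80 = 61.4 µm

W = 10 Wi (1/√P80 − 1/√F80)  [Bond]
P80^-0.5 = F80^-0.5 + W/(10 Wi)
  = 11.4010/(10·9.6) + 1/√12761 = 0.118760 + 0.008852 = 0.127613
P80 = (1/0.127613)² = 7.8362² = 61.41 µm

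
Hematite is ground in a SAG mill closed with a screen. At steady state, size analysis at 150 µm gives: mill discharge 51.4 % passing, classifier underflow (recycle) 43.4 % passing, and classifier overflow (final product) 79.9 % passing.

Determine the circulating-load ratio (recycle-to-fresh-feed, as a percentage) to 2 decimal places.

Classifier node, passing 150 µm:
Fd + Rd = Ru + Fo ⇒ R/F = (o−d)/(d−u)
r = (79.9 − 51.4)/(51.4 − 43.4) = 28.5/8.0 = 3.5625
CL = 100·r = 356.25 %

CL = 356.25 %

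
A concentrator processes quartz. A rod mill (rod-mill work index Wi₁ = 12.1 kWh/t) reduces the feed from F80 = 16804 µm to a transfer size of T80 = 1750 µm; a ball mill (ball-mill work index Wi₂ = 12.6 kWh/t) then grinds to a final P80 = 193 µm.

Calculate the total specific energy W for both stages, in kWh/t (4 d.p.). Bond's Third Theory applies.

W = 10·Wi·(P80^(-½) − F80^(-½))
Stage 1 (16804→1750 µm, Wi₁=12.1): W₁ = 10·12.1·(0.023905 − 0.007714) = 1.9590 kWh/t
Stage 2 (1750→193 µm, Wi₂=12.6): W₂ = 10·12.6·(0.071982 − 0.023905) = 6.0577 kWh/t
W = W₁ + W₂ = 1.9590 + 6.0577 = 8.0167 kWh/t

W = 8.0167 kWh/t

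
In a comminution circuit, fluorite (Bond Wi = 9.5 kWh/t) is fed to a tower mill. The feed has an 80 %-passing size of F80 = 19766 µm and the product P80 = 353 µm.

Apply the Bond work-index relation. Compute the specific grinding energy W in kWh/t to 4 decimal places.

Bond:  W = 10 Wi (1/√P − 1/√F)
1/√353 = 0.053225;  1/√19766 = 0.007113
W = 10·9.5·(0.053225 − 0.007113) = 4.3806 kWh/t

W = 4.3806 kWh/t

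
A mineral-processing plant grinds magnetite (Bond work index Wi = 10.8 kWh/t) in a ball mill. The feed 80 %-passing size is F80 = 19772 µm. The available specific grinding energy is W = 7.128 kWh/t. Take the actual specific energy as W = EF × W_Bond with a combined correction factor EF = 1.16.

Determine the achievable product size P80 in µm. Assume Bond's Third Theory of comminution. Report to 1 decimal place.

W = 10 Wi (1/√P80 − 1/√F80)  [Bond]
W_Bond = W / EF = 7.128 / 1.16 = 6.1448 kWh/t
1/√P80 = 1/√F80 + W_Bond/(10·Wi)
  = 6.1448/(10·10.8) + 1/√19772 = 0.056897 + 0.007112 = 0.064008
P80 = (1/0.064008)² = 15.6230² = 244.08 µm

P80 = 244.1 µm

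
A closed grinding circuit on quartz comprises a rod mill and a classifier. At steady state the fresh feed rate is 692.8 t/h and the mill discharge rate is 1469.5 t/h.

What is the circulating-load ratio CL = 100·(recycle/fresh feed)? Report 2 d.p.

Steady state: M = F + R.
R = M − F = 1469.5 − 692.8 = 776.7 t/h
CL = 100·R/F = 100·776.7/692.8 = 112.11 %

CL = 112.11 %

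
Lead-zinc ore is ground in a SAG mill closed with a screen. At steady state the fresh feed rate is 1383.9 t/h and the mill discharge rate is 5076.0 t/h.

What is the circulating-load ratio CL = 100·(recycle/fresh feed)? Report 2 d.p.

Discharge = new feed + return, hence
R = M − F = 5076.0 − 1383.9 = 3692.1 t/h
CL = 100·R/F = 100·3692.1/1383.9 = 266.79 %

CL = 266.79 %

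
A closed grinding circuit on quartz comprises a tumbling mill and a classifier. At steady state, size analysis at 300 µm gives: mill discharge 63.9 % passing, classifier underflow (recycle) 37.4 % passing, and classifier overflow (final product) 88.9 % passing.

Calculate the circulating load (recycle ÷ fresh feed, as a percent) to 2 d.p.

Balance %-passing 300 µm (r = R/F):
r = (o − d)/(d − u)
r = (88.9 − 63.9)/(63.9 − 37.4) = 25.0/26.5 = 0.9434
CL = 100·r = 94.34 %

CL = 94.34 %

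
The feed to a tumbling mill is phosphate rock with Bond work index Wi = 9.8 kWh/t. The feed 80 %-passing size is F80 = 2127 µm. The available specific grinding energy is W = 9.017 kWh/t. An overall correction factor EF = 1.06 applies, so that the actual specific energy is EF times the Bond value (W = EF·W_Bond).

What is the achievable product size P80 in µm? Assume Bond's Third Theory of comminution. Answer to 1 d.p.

P80 = 85.0 µm

W = 10·Wi·(P80^(-½) − F80^(-½))
W_Bond = W / EF = 9.017 / 1.06 = 8.5066 kWh/t
⇒ 1/√P80 = W_Bond/(10·Wi) + 1/√F80
  = 8.5066/(10·9.8) + 1/√2127 = 0.086802 + 0.021683 = 0.108485
P80 = (1/0.108485)² = 9.2179² = 84.97 µm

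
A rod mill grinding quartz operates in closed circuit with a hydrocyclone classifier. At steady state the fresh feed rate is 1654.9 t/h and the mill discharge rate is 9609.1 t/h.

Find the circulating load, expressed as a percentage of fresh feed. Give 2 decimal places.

CL = 480.65 %

Steady state: M = F + R.
R = M − F = 9609.1 − 1654.9 = 7954.2 t/h
CL = 100·R/F = 100·7954.2/1654.9 = 480.65 %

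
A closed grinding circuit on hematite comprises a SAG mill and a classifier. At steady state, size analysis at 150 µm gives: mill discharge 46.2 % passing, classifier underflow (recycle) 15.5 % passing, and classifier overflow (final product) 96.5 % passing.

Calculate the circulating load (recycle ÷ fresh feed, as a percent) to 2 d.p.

CL = 163.84 %

Mass balance on the −150 µm fraction:
d + r·d = r·u + o → r(d−u) = o−d
r = (96.5 − 46.2)/(46.2 − 15.5) = 50.3/30.7 = 1.6384
CL = 100·r = 163.84 %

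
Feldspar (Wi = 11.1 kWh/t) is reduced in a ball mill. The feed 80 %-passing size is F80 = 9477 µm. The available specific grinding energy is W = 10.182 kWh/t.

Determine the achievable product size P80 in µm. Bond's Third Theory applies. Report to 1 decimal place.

P80 = 96.1 µm

W_Bond = 10·Wi·(1/√P₈₀ − 1/√F₈₀)
P80^-0.5 = F80^-0.5 + W/(10 Wi)
  = 10.1820/(10·11.1) + 1/√9477 = 0.091730 + 0.010272 = 0.102002
P80 = (1/0.102002)² = 9.8037² = 96.11 µm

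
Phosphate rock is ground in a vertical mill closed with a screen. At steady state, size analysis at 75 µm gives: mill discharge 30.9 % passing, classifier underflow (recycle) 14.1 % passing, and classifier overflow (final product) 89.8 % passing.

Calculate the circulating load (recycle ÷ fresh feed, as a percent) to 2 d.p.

Let r = R/F. Size balance at 75 µm:
Fd + Rd = Ru + Fo ⇒ R/F = (o−d)/(d−u)
r = (89.8 − 30.9)/(30.9 − 14.1) = 58.9/16.8 = 3.5060
CL = 100·r = 350.60 %

CL = 350.60 %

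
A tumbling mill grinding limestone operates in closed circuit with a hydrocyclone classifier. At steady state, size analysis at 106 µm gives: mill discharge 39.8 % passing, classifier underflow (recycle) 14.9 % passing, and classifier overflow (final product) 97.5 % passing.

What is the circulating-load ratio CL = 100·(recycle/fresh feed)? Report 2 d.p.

Two-product formula at 106 µm:
(1+r)·d = r·u + o ⇒ r = (o−d)/(d−u)
r = (97.5 − 39.8)/(39.8 − 14.9) = 57.7/24.9 = 2.3173
CL = 100·r = 231.73 %

CL = 231.73 %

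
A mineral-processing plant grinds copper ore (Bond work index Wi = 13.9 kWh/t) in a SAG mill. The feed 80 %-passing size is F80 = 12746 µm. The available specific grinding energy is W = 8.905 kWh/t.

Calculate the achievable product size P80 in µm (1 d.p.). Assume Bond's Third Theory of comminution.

W_Bond = 10·Wi·(1/√P₈₀ − 1/√F₈₀)
⇒ 1/√P80 = W/(10·Wi) + 1/√F80
  = 8.9050/(10·13.9) + 1/√12746 = 0.064065 + 0.008858 = 0.072922
P80 = (1/0.072922)² = 13.7132² = 188.05 µm

P80 = 188.1 µm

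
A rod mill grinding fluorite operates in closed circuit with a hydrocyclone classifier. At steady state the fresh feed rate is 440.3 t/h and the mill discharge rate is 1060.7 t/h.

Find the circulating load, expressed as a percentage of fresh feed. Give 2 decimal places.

M = F + R at steady state, so:
R = M − F = 1060.7 − 440.3 = 620.4 t/h
CL = 100·R/F = 100·620.4/440.3 = 140.90 %

CL = 140.90 %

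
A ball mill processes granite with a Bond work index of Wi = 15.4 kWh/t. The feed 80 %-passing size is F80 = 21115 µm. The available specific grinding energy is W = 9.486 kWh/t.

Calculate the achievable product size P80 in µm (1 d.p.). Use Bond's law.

P80 = 213.2 µm

W = 10·Wi·(P80^(-½) − F80^(-½))
⇒ 1/√P80 = W/(10 Wi) + 1/√F80
  = 9.4860/(10·15.4) + 1/√21115 = 0.061597 + 0.006882 = 0.068479
P80 = (1/0.068479)² = 14.6030² = 213.25 µm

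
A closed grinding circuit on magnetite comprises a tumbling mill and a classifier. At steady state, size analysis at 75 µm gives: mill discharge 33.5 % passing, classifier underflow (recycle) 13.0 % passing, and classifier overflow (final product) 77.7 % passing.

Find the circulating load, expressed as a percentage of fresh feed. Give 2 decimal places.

Two-product formula at 75 µm:
(1+r)d = ru + o → r = (o−d)/(d−u)
r = (77.7 − 33.5)/(33.5 − 13.0) = 44.2/20.5 = 2.1561
CL = 100·r = 215.61 %

CL = 215.61 %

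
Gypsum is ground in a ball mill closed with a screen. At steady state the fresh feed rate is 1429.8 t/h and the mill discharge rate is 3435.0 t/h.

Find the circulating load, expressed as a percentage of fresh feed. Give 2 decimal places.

Mill node: discharge = fresh + recycle.
R = M − F = 3435.0 − 1429.8 = 2005.2 t/h
CL = 100·R/F = 100·2005.2/1429.8 = 140.24 %

CL = 140.24 %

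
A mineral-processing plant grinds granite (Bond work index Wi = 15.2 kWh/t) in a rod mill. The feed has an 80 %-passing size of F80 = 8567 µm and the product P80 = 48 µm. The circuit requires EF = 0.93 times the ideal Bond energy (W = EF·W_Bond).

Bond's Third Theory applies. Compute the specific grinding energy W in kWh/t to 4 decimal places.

W = 10 Wi / √P80 − 10 Wi / √F80
1/√48 = 0.144338;  1/√8567 = 0.010804
W = 10·15.2·(0.144338 − 0.010804) = 20.2971 kWh/t
W_actual = 0.93 × 20.2971 = 18.8763 kWh/t

W = 18.8763 kWh/t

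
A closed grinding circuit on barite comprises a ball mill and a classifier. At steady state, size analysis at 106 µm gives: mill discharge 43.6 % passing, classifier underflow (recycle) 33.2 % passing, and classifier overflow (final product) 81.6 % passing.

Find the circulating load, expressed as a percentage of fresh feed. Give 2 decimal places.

CL = 365.38 %

Classifier node, passing 106 µm:
d + r·d = r·u + o → r(d−u) = o−d
r = (81.6 − 43.6)/(43.6 − 33.2) = 38.0/10.4 = 3.6538
CL = 100·r = 365.38 %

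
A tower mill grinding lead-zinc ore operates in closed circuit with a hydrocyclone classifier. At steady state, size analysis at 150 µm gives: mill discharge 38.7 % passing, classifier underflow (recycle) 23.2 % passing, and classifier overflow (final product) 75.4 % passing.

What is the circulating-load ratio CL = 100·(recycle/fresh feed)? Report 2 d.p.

CL = 236.77 %

Classifier node, passing 150 µm:
d + r·d = r·u + o → r(d−u) = o−d
r = (75.4 − 38.7)/(38.7 − 23.2) = 36.7/15.5 = 2.3677
CL = 100·r = 236.77 %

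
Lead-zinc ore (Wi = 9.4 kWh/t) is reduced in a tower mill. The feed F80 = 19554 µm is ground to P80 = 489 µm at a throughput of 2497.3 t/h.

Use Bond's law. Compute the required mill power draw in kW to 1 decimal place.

P = 8936.9 kW

W = 10 Wi / √P80 − 10 Wi / √F80
W = 10·9.4·(1/√489 − 1/√19554) = 10·9.4·(0.038070) = 3.5786 kWh/t
Power = W × throughput = 3.5786 kWh/t × 2497.3 t/h = 8936.9 kW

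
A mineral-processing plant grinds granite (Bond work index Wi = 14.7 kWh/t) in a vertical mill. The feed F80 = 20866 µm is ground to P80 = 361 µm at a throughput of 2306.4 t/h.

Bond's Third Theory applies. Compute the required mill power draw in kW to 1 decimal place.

P = 15497.1 kW

W = 10 Wi (1/√P80 − 1/√F80)  [Bond]
W = 10·14.7·(1/√361 − 1/√20866) = 10·14.7·(0.045709) = 6.7192 kWh/t
P = W·T = 6.7192·2306.4 = 15497.1 kW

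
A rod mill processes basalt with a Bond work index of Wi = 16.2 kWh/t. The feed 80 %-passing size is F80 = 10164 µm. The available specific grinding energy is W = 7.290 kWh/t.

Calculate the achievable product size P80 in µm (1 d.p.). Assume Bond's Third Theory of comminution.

P80 = 331.6 µm

Bond: W = 10·Wi·(1/√P80 − 1/√F80)
1/√P80 = 1/√F80 + W/(10·Wi)
  = 7.2900/(10·16.2) + 1/√10164 = 0.045000 + 0.009919 = 0.054919
P80 = (1/0.054919)² = 18.2086² = 331.55 µm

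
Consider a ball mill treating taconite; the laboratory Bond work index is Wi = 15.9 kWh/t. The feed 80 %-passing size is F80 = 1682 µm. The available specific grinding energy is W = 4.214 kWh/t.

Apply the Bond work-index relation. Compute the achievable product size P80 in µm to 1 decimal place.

W_Bond = 10·Wi·(1/√P₈₀ − 1/√F₈₀)
1/√P80 = 1/√F80 + W/(10·Wi)
  = 4.2140/(10·15.9) + 1/√1682 = 0.026503 + 0.024383 = 0.050886
P80 = (1/0.050886)² = 19.6517² = 386.19 µm

P80 = 386.2 µm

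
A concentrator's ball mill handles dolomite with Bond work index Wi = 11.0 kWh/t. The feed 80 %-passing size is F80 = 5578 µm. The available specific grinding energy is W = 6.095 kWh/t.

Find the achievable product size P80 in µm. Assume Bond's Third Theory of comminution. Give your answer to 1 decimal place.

P80 = 211.3 µm

W_Bond = 10·Wi·(1/√P₈₀ − 1/√F₈₀)
P80^-0.5 = F80^-0.5 + W/(10 Wi)
  = 6.0950/(10·11.0) + 1/√5578 = 0.055409 + 0.013389 = 0.068798
P80 = (1/0.068798)² = 14.5352² = 211.27 µm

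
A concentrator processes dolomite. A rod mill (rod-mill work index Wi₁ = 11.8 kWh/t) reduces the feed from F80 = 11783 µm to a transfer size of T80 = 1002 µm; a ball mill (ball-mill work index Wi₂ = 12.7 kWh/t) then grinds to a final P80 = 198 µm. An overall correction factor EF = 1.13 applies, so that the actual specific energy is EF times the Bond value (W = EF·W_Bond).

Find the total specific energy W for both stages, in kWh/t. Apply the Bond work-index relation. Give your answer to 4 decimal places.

W = 10·Wi·[P80^(−½) − F80^(−½)]
Stage 1 (11783→1002 µm, Wi₁=11.8): W₁ = 10·11.8·(0.031591 − 0.009212) = 2.6407 kWh/t
Stage 2 (1002→198 µm, Wi₂=12.7): W₂ = 10·12.7·(0.071067 − 0.031591) = 5.0134 kWh/t
W = W₁ + W₂ = 2.6407 + 5.0134 = 7.6541 kWh/t
W_actual = 1.13 × 7.6541 = 8.6491 kWh/t

W = 8.6491 kWh/t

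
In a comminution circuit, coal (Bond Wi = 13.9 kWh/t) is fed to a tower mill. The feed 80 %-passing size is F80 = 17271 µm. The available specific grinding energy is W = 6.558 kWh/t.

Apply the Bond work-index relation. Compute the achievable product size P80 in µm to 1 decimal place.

P80 = 333.1 µm

W = 10 Wi / √P80 − 10 Wi / √F80
⇒ 1/√P80 = W/(10·Wi) + 1/√F80
  = 6.5580/(10·13.9) + 1/√17271 = 0.047180 + 0.007609 = 0.054789
P80 = (1/0.054789)² = 18.2518² = 333.13 µm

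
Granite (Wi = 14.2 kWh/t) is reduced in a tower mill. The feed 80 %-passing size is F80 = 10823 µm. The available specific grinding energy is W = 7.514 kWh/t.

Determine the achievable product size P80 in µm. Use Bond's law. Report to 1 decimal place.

P80 = 255.8 µm

W = 10 Wi (P80^-0.5 − F80^-0.5)
⇒ 1/√P80 = W/(10·Wi) + 1/√F80
  = 7.5140/(10·14.2) + 1/√10823 = 0.052915 + 0.009612 = 0.062528
P80 = (1/0.062528)² = 15.9929² = 255.77 µm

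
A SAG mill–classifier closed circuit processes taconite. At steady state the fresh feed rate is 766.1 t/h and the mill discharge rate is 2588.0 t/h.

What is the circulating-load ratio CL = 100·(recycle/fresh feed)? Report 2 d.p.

Steady state: M = F + R.
R = M − F = 2588.0 − 766.1 = 1821.9 t/h
CL = 100·R/F = 100·1821.9/766.1 = 237.81 %

CL = 237.81 %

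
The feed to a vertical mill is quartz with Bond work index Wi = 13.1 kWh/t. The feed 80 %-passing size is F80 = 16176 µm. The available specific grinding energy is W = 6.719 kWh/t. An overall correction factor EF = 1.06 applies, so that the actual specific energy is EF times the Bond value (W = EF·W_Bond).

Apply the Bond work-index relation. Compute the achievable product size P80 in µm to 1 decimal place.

W = 10·Wi·(P80^(-½) − F80^(-½))
W_Bond = W / EF = 6.719 / 1.06 = 6.3387 kWh/t
1/√P80 = 1/√F80 + W_Bond/(10·Wi)
  = 6.3387/(10·13.1) + 1/√16176 = 0.048387 + 0.007863 = 0.056249
P80 = (1/0.056249)² = 17.7780² = 316.06 µm

P80 = 316.1 µm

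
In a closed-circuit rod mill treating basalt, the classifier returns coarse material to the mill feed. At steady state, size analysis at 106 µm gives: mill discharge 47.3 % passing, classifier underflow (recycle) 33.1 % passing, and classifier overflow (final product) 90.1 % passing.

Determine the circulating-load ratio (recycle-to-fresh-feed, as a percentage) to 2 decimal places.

Two-product formula at 106 µm:
(1+r)d = ru + o → r = (o−d)/(d−u)
r = (90.1 − 47.3)/(47.3 − 33.1) = 42.8/14.2 = 3.0141
CL = 100·r = 301.41 %

CL = 301.41 %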